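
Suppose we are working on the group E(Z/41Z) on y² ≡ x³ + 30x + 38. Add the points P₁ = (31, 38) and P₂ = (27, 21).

(31, 38) + (27, 21). λ = (21 - 38)/(27 - 31) ≡ 24/37 mod 41. 37⁻¹ ≡ 10 (mod 41), so λ ≡ 35.
  x = λ² - 31 - 27 = 1225 - 58 ≡ 19; y = λ·(31 - 19) - 38 ≡ 13. → (19, 13)

(19, 13)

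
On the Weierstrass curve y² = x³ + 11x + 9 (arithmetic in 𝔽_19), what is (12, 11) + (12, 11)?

tangent at (12, 11): λ = (3·12² + 11)/(2·11) ≡ 6/3. 3⁻¹ ≡ 13 (mod 19), so λ ≡ 6·13 ≡ 2.
  x = λ² - 12 - 12 = 4 - 24 ≡ 18; y = λ·(12 - 18) - 11 ≡ 15. → (18, 15)

(18, 15)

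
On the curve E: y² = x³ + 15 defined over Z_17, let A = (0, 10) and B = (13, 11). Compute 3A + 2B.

(7, 16)

First 3A:
Repeated addition: build up to 3A.
2A: tangent at (0, 10): λ = (3·0² + 0)/(2·10) ≡ 0/3. 3⁻¹ ≡ 6 (mod 17) since 3·6 = 18 ≡ 1, so λ ≡ 0·6 ≡ 0.
  x = λ² - 0 - 0 = 0 - 0 ≡ 0; y = λ·(0 - 0) - 10 ≡ 7. → (0, 7)
3A: (0, 7) + (0, 10): same x and y₁ ≡ -y₂, so the sum is O.
3A = O.
Next 2B:
Repeated addition: build up to 2B.
2B: tangent at (13, 11): λ = (3·13² + 0)/(2·11) ≡ 14/5. 5⁻¹ ≡ 7 (mod 17), so λ ≡ 14·7 ≡ 13.
  x = λ² - 13 - 13 = 169 - 26 ≡ 7; y = λ·(13 - 7) - 11 ≡ 16. → (7, 16)
2B = (7, 16).
Finally 3A + 2B:
O + (7, 16) = (7, 16) (identity).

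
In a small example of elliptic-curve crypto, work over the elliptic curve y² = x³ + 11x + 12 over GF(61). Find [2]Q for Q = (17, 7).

(15, 40)

tangent at (17, 7): λ = (3·17² + 11)/(2·7) ≡ 24/14. 14⁻¹ ≡ 48 (mod 61), so λ ≡ 24·48 ≡ 54.
  x = λ² - 17 - 17 = 2916 - 34 ≡ 15; y = λ·(17 - 15) - 7 ≡ 40. → (15, 40)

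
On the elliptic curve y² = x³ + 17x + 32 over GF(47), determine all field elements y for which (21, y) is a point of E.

none

x³ + 17x + 32 = 9650 ≡ 15 (mod 47).
15 is a non-residue mod 47; no y exists.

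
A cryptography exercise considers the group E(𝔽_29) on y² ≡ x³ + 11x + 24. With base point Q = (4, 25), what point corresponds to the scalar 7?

(2, 5)

Double-and-add on 7 = (111)₂. Start with Q = (4, 25) for the leading 1-bit.
double: tangent at (4, 25): λ = (3·4² + 11)/(2·25) ≡ 1/21. 21⁻¹ ≡ 18 (mod 29), so λ ≡ 1·18 ≡ 18.
  x = λ² - 4 - 4 = 324 - 8 ≡ 26; y = λ·(4 - 26) - 25 ≡ 14. → (26, 14)
add Q: (26, 14) + (4, 25). λ = (25 - 14)/(4 - 26) ≡ 11/7 mod 29. 7⁻¹ ≡ 25 (mod 29), so λ ≡ 14.
  x = λ² - 26 - 4 = 196 - 30 ≡ 21; y = λ·(26 - 21) - 14 ≡ 27. → (21, 27)
double: tangent at (21, 27): λ = (3·21² + 11)/(2·27) ≡ 0/25. 25⁻¹ ≡ 7 (mod 29) since 25·7 = 175 ≡ 1, so λ ≡ 0·7 ≡ 0.
  x = λ² - 21 - 21 = 0 - 42 ≡ 16; y = λ·(21 - 16) - 27 ≡ 2. → (16, 2)
add Q: (16, 2) + (4, 25). λ = (25 - 2)/(4 - 16) ≡ 23/17 mod 29. 17⁻¹ ≡ 12 (mod 29) since 17·12 = 204 ≡ 1, so λ ≡ 15.
  x = λ² - 16 - 4 = 225 - 20 ≡ 2; y = λ·(16 - 2) - 2 ≡ 5. → (2, 5)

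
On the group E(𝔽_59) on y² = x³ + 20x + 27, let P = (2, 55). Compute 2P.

tangent at (2, 55): λ = (3·2² + 20)/(2·55) ≡ 32/51. 51⁻¹ ≡ 22 (mod 59) since 51·22 = 1122 ≡ 1, so λ ≡ 32·22 ≡ 55.
  x = λ² - 2 - 2 = 3025 - 4 ≡ 12; y = λ·(2 - 12) - 55 ≡ 44. → (12, 44)

(12, 44)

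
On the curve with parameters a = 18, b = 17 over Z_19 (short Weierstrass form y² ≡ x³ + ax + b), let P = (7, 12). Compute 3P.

Repeated addition: build up to 3P.
2P: tangent at (7, 12): λ = (3·7² + 18)/(2·12) ≡ 13/5. 5⁻¹ ≡ 4 (mod 19) since 5·4 = 20 ≡ 1, so λ ≡ 13·4 ≡ 14.
  x = λ² - 7 - 7 = 196 - 14 ≡ 11; y = λ·(7 - 11) - 12 ≡ 8. → (11, 8)
3P: (11, 8) + (7, 12). λ = (12 - 8)/(7 - 11) ≡ 4/15 mod 19. 15⁻¹ ≡ 14 (mod 19) since 15·14 = 210 ≡ 1, so λ ≡ 18.
  x = λ² - 11 - 7 = 324 - 18 ≡ 2; y = λ·(11 - 2) - 8 ≡ 2. → (2, 2)

(2, 2)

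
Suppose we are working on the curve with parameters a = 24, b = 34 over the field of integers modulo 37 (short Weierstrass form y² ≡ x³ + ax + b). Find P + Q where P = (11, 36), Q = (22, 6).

(20, 2)

(11, 36) + (22, 6). λ = (6 - 36)/(22 - 11) ≡ 7/11 mod 37. 11⁻¹ ≡ 27 (mod 37) since 11·27 = 297 ≡ 1, so λ ≡ 4.
  x = λ² - 11 - 22 = 16 - 33 ≡ 20; y = λ·(11 - 20) - 36 ≡ 2. → (20, 2)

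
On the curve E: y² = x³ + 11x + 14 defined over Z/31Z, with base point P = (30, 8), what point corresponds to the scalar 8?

Repeated addition: build up to 8P.
2P: tangent at (30, 8): λ = (3·30² + 11)/(2·8) ≡ 14/16. 16⁻¹ ≡ 2 (mod 31), so λ ≡ 14·2 ≡ 28.
  x = λ² - 30 - 30 = 784 - 60 ≡ 11; y = λ·(30 - 11) - 8 ≡ 28. → (11, 28)
3P: (11, 28) + (30, 8). λ = (8 - 28)/(30 - 11) ≡ 11/19 mod 31. 19⁻¹ ≡ 18 (mod 31), so λ ≡ 12.
  x = λ² - 11 - 30 = 144 - 41 ≡ 10; y = λ·(11 - 10) - 28 ≡ 15. → (10, 15)
4P: (10, 15) + (30, 8). λ = (8 - 15)/(30 - 10) ≡ 24/20 mod 31. 20⁻¹ ≡ 14 (mod 31), so λ ≡ 26.
  x = λ² - 10 - 30 = 676 - 40 ≡ 16; y = λ·(10 - 16) - 15 ≡ 15. → (16, 15)
5P: (16, 15) + (30, 8). λ = (8 - 15)/(30 - 16) ≡ 24/14 mod 31. 14⁻¹ ≡ 20 (mod 31), so λ ≡ 15.
  x = λ² - 16 - 30 = 225 - 46 ≡ 24; y = λ·(16 - 24) - 15 ≡ 20. → (24, 20)
6P: (24, 20) + (30, 8). λ = (8 - 20)/(30 - 24) ≡ 19/6 mod 31. 6⁻¹ ≡ 26 (mod 31), so λ ≡ 29.
  x = λ² - 24 - 30 = 841 - 54 ≡ 12; y = λ·(24 - 12) - 20 ≡ 18. → (12, 18)
7P: (12, 18) + (30, 8). λ = (8 - 18)/(30 - 12) ≡ 21/18 mod 31. 18⁻¹ ≡ 19 (mod 31), so λ ≡ 27.
  x = λ² - 12 - 30 = 729 - 42 ≡ 5; y = λ·(12 - 5) - 18 ≡ 16. → (5, 16)
8P: (5, 16) + (30, 8). λ = (8 - 16)/(30 - 5) ≡ 23/25 mod 31. 25⁻¹ ≡ 5 (mod 31) since 25·5 = 125 ≡ 1, so λ ≡ 22.
  x = λ² - 5 - 30 = 484 - 35 ≡ 15; y = λ·(5 - 15) - 16 ≡ 12. → (15, 12)

(15, 12)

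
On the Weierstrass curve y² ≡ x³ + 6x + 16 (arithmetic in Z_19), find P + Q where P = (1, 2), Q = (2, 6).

(13, 7)

(1, 2) + (2, 6). λ = (6 - 2)/(2 - 1) ≡ 4/1 mod 19. 1⁻¹ ≡ 1 (mod 19), so λ ≡ 4.
  x = λ² - 1 - 2 = 16 - 3 ≡ 13; y = λ·(1 - 13) - 2 ≡ 7. → (13, 7)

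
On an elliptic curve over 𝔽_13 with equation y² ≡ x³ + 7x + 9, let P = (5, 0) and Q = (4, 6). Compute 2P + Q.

(4, 6)

First 2P:
Repeated addition: build up to 2P.
2P: (5, 0) + (5, 0): same x and y₁ ≡ -y₂, so the sum is ∞.
2P = ∞.
Finally 2P + Q:
∞ + (4, 6) = (4, 6) (identity).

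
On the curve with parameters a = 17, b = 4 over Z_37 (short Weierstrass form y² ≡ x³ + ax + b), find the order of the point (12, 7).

4

2P: tangent at (12, 7): λ = (3·12² + 17)/(2·7) ≡ 5/14. 14⁻¹ ≡ 8 (mod 37), so λ ≡ 5·8 ≡ 3.
  x = λ² - 12 - 12 = 9 - 24 ≡ 22; y = λ·(12 - 22) - 7 ≡ 0. → (22, 0)
3P: (22, 0) + (12, 7). λ = (7 - 0)/(12 - 22) ≡ 7/27 mod 37. 27⁻¹ ≡ 11 (mod 37), so λ ≡ 3.
  x = λ² - 22 - 12 = 9 - 34 ≡ 12; y = λ·(22 - 12) - 0 ≡ 30. → (12, 30)
4P: (12, 30) + (12, 7): same x and y₁ ≡ -y₂, so the sum is O.
4P = O, so the order is 4.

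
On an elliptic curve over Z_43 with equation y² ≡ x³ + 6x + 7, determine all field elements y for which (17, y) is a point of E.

none

x³ + 6x + 7 = 5022 ≡ 34 (mod 43).
34 is a non-residue mod 43; no y exists.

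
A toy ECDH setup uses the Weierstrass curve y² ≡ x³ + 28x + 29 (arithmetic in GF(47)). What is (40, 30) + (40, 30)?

tangent at (40, 30): λ = (3·40² + 28)/(2·30) ≡ 34/13. 13⁻¹ ≡ 29 (mod 47), so λ ≡ 34·29 ≡ 46.
  x = λ² - 40 - 40 = 2116 - 80 ≡ 15; y = λ·(40 - 15) - 30 ≡ 39. → (15, 39)

(15, 39)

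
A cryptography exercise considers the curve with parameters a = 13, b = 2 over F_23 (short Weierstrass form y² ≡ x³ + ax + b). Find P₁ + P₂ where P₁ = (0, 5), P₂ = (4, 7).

(0, 5) + (4, 7). λ = (7 - 5)/(4 - 0) ≡ 2/4 mod 23. 4⁻¹ ≡ 6 (mod 23) since 4·6 = 24 ≡ 1, so λ ≡ 12.
  x = λ² - 0 - 4 = 144 - 4 ≡ 2; y = λ·(0 - 2) - 5 ≡ 17. → (2, 17)

(2, 17)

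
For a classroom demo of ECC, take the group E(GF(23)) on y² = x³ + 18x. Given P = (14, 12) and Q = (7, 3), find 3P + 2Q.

(7, 20)

First 3P:
Repeated addition: build up to 3P.
2P: tangent at (14, 12): λ = (3·14² + 18)/(2·12) ≡ 8/1. 1⁻¹ ≡ 1 (mod 23) since 1·1 = 1 ≡ 1, so λ ≡ 8·1 ≡ 8.
  x = λ² - 14 - 14 = 64 - 28 ≡ 13; y = λ·(14 - 13) - 12 ≡ 19. → (13, 19)
3P: (13, 19) + (14, 12). λ = (12 - 19)/(14 - 13) ≡ 16/1 mod 23. 1⁻¹ ≡ 1 (mod 23), so λ ≡ 16.
  x = λ² - 13 - 14 = 256 - 27 ≡ 22; y = λ·(13 - 22) - 19 ≡ 21. → (22, 21)
3P = (22, 21).
Next 2Q:
Repeated addition: build up to 2Q.
2Q: tangent at (7, 3): λ = (3·7² + 18)/(2·3) ≡ 4/6. 6⁻¹ ≡ 4 (mod 23), so λ ≡ 4·4 ≡ 16.
  x = λ² - 7 - 7 = 256 - 14 ≡ 12; y = λ·(7 - 12) - 3 ≡ 9. → (12, 9)
2Q = (12, 9).
Finally 3P + 2Q:
(22, 21) + (12, 9). λ = (9 - 21)/(12 - 22) ≡ 11/13 mod 23. 13⁻¹ ≡ 16 (mod 23), so λ ≡ 15.
  x = λ² - 22 - 12 = 225 - 34 ≡ 7; y = λ·(22 - 7) - 21 ≡ 20. → (7, 20)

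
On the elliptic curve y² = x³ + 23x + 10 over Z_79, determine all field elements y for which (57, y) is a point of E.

x³ + 23x + 10 = 186514 ≡ 74 (mod 79).
74 is a non-residue mod 79; no y exists.

none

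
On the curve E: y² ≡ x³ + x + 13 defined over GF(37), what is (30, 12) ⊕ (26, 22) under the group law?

(30, 12) + (26, 22). λ = (22 - 12)/(26 - 30) ≡ 10/33 mod 37. 33⁻¹ ≡ 9 (mod 37) since 33·9 = 297 ≡ 1, so λ ≡ 16.
  x = λ² - 30 - 26 = 256 - 56 ≡ 15; y = λ·(30 - 15) - 12 ≡ 6. → (15, 6)

(15, 6)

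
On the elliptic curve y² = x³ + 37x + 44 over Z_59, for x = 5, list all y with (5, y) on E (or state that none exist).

0

x³ + 37x + 44 = 354 ≡ 0 (mod 59).
Only y = 0 satisfies y² ≡ 0.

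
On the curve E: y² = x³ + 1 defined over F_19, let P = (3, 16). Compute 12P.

Double-and-add on 12 = (1100)₂. Start with P = (3, 16) for the leading 1-bit.
double: tangent at (3, 16): λ = (3·3² + 0)/(2·16) ≡ 8/13. 13⁻¹ ≡ 3 (mod 19), so λ ≡ 8·3 ≡ 5.
  x = λ² - 3 - 3 = 25 - 6 ≡ 0; y = λ·(3 - 0) - 16 ≡ 18. → (0, 18)
add P: (0, 18) + (3, 16). λ = (16 - 18)/(3 - 0) ≡ 17/3 mod 19. 3⁻¹ ≡ 13 (mod 19), so λ ≡ 12.
  x = λ² - 0 - 3 = 144 - 3 ≡ 8; y = λ·(0 - 8) - 18 ≡ 0. → (8, 0)
double: (8, 0) + (8, 0): same x and y₁ ≡ -y₂, so the sum is 𝒪.
double: 𝒪 + 𝒪 = 𝒪 (identity).

O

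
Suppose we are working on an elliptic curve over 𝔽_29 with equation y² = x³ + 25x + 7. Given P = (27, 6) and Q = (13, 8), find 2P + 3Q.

First 2P:
Repeated addition: build up to 2P.
2P: tangent at (27, 6): λ = (3·27² + 25)/(2·6) ≡ 8/12. 12⁻¹ ≡ 17 (mod 29), so λ ≡ 8·17 ≡ 20.
  x = λ² - 27 - 27 = 400 - 54 ≡ 27; y = λ·(27 - 27) - 6 ≡ 23. → (27, 23)
2P = (27, 23).
Next 3Q:
Repeated addition: build up to 3Q.
2Q: tangent at (13, 8): λ = (3·13² + 25)/(2·8) ≡ 10/16. 16⁻¹ ≡ 20 (mod 29), so λ ≡ 10·20 ≡ 26.
  x = λ² - 13 - 13 = 676 - 26 ≡ 12; y = λ·(13 - 12) - 8 ≡ 18. → (12, 18)
3Q: (12, 18) + (13, 8). λ = (8 - 18)/(13 - 12) ≡ 19/1 mod 29. 1⁻¹ ≡ 1 (mod 29), so λ ≡ 19.
  x = λ² - 12 - 13 = 361 - 25 ≡ 17; y = λ·(12 - 17) - 18 ≡ 3. → (17, 3)
3Q = (17, 3).
Finally 2P + 3Q:
(27, 23) + (17, 3). λ = (3 - 23)/(17 - 27) ≡ 9/19 mod 29. 19⁻¹ ≡ 26 (mod 29), so λ ≡ 2.
  x = λ² - 27 - 17 = 4 - 44 ≡ 18; y = λ·(27 - 18) - 23 ≡ 24. → (18, 24)

(18, 24)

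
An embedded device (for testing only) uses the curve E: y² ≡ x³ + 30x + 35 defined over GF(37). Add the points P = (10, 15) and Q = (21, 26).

(7, 25)

(10, 15) + (21, 26). λ = (26 - 15)/(21 - 10) ≡ 11/11 mod 37. 11⁻¹ ≡ 27 (mod 37), so λ ≡ 1.
  x = λ² - 10 - 21 = 1 - 31 ≡ 7; y = λ·(10 - 7) - 15 ≡ 25. → (7, 25)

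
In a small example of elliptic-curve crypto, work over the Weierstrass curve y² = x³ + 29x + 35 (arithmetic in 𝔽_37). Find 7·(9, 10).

(18, 32)

Write P = (9, 10).
Repeated addition: build up to 7P.
2P: tangent at (9, 10): λ = (3·9² + 29)/(2·10) ≡ 13/20. 20⁻¹ ≡ 13 (mod 37), so λ ≡ 13·13 ≡ 21.
  x = λ² - 9 - 9 = 441 - 18 ≡ 16; y = λ·(9 - 16) - 10 ≡ 28. → (16, 28)
3P: (16, 28) + (9, 10). λ = (10 - 28)/(9 - 16) ≡ 19/30 mod 37. 30⁻¹ ≡ 21 (mod 37), so λ ≡ 29.
  x = λ² - 16 - 9 = 841 - 25 ≡ 2; y = λ·(16 - 2) - 28 ≡ 8. → (2, 8)
4P: (2, 8) + (9, 10). λ = (10 - 8)/(9 - 2) ≡ 2/7 mod 37. 7⁻¹ ≡ 16 (mod 37), so λ ≡ 32.
  x = λ² - 2 - 9 = 1024 - 11 ≡ 14; y = λ·(2 - 14) - 8 ≡ 15. → (14, 15)
5P: (14, 15) + (9, 10). λ = (10 - 15)/(9 - 14) ≡ 32/32 mod 37. 32⁻¹ ≡ 22 (mod 37), so λ ≡ 1.
  x = λ² - 14 - 9 = 1 - 23 ≡ 15; y = λ·(14 - 15) - 15 ≡ 21. → (15, 21)
6P: (15, 21) + (9, 10). λ = (10 - 21)/(9 - 15) ≡ 26/31 mod 37. 31⁻¹ ≡ 6 (mod 37) since 31·6 = 186 ≡ 1, so λ ≡ 8.
  x = λ² - 15 - 9 = 64 - 24 ≡ 3; y = λ·(15 - 3) - 21 ≡ 1. → (3, 1)
7P: (3, 1) + (9, 10). λ = (10 - 1)/(9 - 3) ≡ 9/6 mod 37. 6⁻¹ ≡ 31 (mod 37), so λ ≡ 20.
  x = λ² - 3 - 9 = 400 - 12 ≡ 18; y = λ·(3 - 18) - 1 ≡ 32. → (18, 32)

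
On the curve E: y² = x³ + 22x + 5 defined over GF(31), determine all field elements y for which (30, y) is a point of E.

x³ + 22x + 5 = 27665 ≡ 13 (mod 31).
13 is a non-residue mod 31; no y exists.

none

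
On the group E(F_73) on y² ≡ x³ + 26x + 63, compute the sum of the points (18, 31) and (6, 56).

(65, 0)

(18, 31) + (6, 56). λ = (56 - 31)/(6 - 18) ≡ 25/61 mod 73. 61⁻¹ ≡ 6 (mod 73) since 61·6 = 366 ≡ 1, so λ ≡ 4.
  x = λ² - 18 - 6 = 16 - 24 ≡ 65; y = λ·(18 - 65) - 31 ≡ 0. → (65, 0)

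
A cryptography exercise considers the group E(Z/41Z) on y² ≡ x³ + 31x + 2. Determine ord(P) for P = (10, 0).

2

2P: (10, 0) + (10, 0): same x and y₁ ≡ -y₂, so the sum is 𝒪.
2P = 𝒪, so the order is 2.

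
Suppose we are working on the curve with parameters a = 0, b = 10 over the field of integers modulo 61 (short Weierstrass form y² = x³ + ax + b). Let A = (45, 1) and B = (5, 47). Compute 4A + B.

(53, 48)

First 4A:
Double-and-add on 4 = (100)₂. Start with A = (45, 1) for the leading 1-bit.
double: tangent at (45, 1): λ = (3·45² + 0)/(2·1) ≡ 36/2. 2⁻¹ ≡ 31 (mod 61) since 2·31 = 62 ≡ 1, so λ ≡ 36·31 ≡ 18.
  x = λ² - 45 - 45 = 324 - 90 ≡ 51; y = λ·(45 - 51) - 1 ≡ 13. → (51, 13)
double: tangent at (51, 13): λ = (3·51² + 0)/(2·13) ≡ 56/26. 26⁻¹ ≡ 54 (mod 61), so λ ≡ 56·54 ≡ 35.
  x = λ² - 51 - 51 = 1225 - 102 ≡ 25; y = λ·(51 - 25) - 13 ≡ 43. → (25, 43)
4A = (25, 43).
Finally 4A + B:
(25, 43) + (5, 47). λ = (47 - 43)/(5 - 25) ≡ 4/41 mod 61. 41⁻¹ ≡ 3 (mod 61), so λ ≡ 12.
  x = λ² - 25 - 5 = 144 - 30 ≡ 53; y = λ·(25 - 53) - 43 ≡ 48. → (53, 48)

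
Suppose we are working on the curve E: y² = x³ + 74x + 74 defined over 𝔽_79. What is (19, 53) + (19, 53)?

tangent at (19, 53): λ = (3·19² + 74)/(2·53) ≡ 51/27. 27⁻¹ ≡ 41 (mod 79) since 27·41 = 1107 ≡ 1, so λ ≡ 51·41 ≡ 37.
  x = λ² - 19 - 19 = 1369 - 38 ≡ 67; y = λ·(19 - 67) - 53 ≡ 67. → (67, 67)

(67, 67)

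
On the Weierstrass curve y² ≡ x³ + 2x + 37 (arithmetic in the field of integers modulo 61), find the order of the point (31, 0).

2

2P: (31, 0) + (31, 0): same x and y₁ ≡ -y₂, so the sum is 𝒪.
2P = 𝒪, so the order is 2.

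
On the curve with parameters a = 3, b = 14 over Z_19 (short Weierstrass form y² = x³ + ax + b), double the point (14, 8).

tangent at (14, 8): λ = (3·14² + 3)/(2·8) ≡ 2/16. 16⁻¹ ≡ 6 (mod 19), so λ ≡ 2·6 ≡ 12.
  x = λ² - 14 - 14 = 144 - 28 ≡ 2; y = λ·(14 - 2) - 8 ≡ 3. → (2, 3)

(2, 3)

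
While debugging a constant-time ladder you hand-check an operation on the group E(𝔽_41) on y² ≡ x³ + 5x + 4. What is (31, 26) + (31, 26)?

(22, 26)

tangent at (31, 26): λ = (3·31² + 5)/(2·26) ≡ 18/11. 11⁻¹ ≡ 15 (mod 41), so λ ≡ 18·15 ≡ 24.
  x = λ² - 31 - 31 = 576 - 62 ≡ 22; y = λ·(31 - 22) - 26 ≡ 26. → (22, 26)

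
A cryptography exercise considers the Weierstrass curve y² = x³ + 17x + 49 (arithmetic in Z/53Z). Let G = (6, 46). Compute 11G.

Double-and-add on 11 = (1011)₂. Start with G = (6, 46) for the leading 1-bit.
double: tangent at (6, 46): λ = (3·6² + 17)/(2·46) ≡ 19/39. 39⁻¹ ≡ 34 (mod 53), so λ ≡ 19·34 ≡ 10.
  x = λ² - 6 - 6 = 100 - 12 ≡ 35; y = λ·(6 - 35) - 46 ≡ 35. → (35, 35)
double: tangent at (35, 35): λ = (3·35² + 17)/(2·35) ≡ 35/17. 17⁻¹ ≡ 25 (mod 53), so λ ≡ 35·25 ≡ 27.
  x = λ² - 35 - 35 = 729 - 70 ≡ 23; y = λ·(35 - 23) - 35 ≡ 24. → (23, 24)
add G: (23, 24) + (6, 46). λ = (46 - 24)/(6 - 23) ≡ 22/36 mod 53. 36⁻¹ ≡ 28 (mod 53) since 36·28 = 1008 ≡ 1, so λ ≡ 33.
  x = λ² - 23 - 6 = 1089 - 29 ≡ 0; y = λ·(23 - 0) - 24 ≡ 46. → (0, 46)
double: tangent at (0, 46): λ = (3·0² + 17)/(2·46) ≡ 17/39. 39⁻¹ ≡ 34 (mod 53) since 39·34 = 1326 ≡ 1, so λ ≡ 17·34 ≡ 48.
  x = λ² - 0 - 0 = 2304 - 0 ≡ 25; y = λ·(0 - 25) - 46 ≡ 26. → (25, 26)
add G: (25, 26) + (6, 46). λ = (46 - 26)/(6 - 25) ≡ 20/34 mod 53. 34⁻¹ ≡ 39 (mod 53) since 34·39 = 1326 ≡ 1, so λ ≡ 38.
  x = λ² - 25 - 6 = 1444 - 31 ≡ 35; y = λ·(25 - 35) - 26 ≡ 18. → (35, 18)

(35, 18)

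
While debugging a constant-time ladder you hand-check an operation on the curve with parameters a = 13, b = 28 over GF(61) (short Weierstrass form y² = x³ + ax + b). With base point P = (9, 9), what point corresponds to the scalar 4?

Double-and-add on 4 = (100)₂. Start with P = (9, 9) for the leading 1-bit.
double: tangent at (9, 9): λ = (3·9² + 13)/(2·9) ≡ 12/18. 18⁻¹ ≡ 17 (mod 61), so λ ≡ 12·17 ≡ 21.
  x = λ² - 9 - 9 = 441 - 18 ≡ 57; y = λ·(9 - 57) - 9 ≡ 20. → (57, 20)
double: tangent at (57, 20): λ = (3·57² + 13)/(2·20) ≡ 0/40. 40⁻¹ ≡ 29 (mod 61), so λ ≡ 0·29 ≡ 0.
  x = λ² - 57 - 57 = 0 - 114 ≡ 8; y = λ·(57 - 8) - 20 ≡ 41. → (8, 41)

(8, 41)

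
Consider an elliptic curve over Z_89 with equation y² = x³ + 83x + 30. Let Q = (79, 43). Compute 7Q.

Repeated addition: build up to 7Q.
2Q: tangent at (79, 43): λ = (3·79² + 83)/(2·43) ≡ 27/86. 86⁻¹ ≡ 59 (mod 89), so λ ≡ 27·59 ≡ 80.
  x = λ² - 79 - 79 = 6400 - 158 ≡ 12; y = λ·(79 - 12) - 43 ≡ 66. → (12, 66)
3Q: (12, 66) + (79, 43). λ = (43 - 66)/(79 - 12) ≡ 66/67 mod 89. 67⁻¹ ≡ 4 (mod 89), so λ ≡ 86.
  x = λ² - 12 - 79 = 7396 - 91 ≡ 7; y = λ·(12 - 7) - 66 ≡ 8. → (7, 8)
4Q: (7, 8) + (79, 43). λ = (43 - 8)/(79 - 7) ≡ 35/72 mod 89. 72⁻¹ ≡ 68 (mod 89), so λ ≡ 66.
  x = λ² - 7 - 79 = 4356 - 86 ≡ 87; y = λ·(7 - 87) - 8 ≡ 52. → (87, 52)
5Q: (87, 52) + (79, 43). λ = (43 - 52)/(79 - 87) ≡ 80/81 mod 89. 81⁻¹ ≡ 11 (mod 89), so λ ≡ 79.
  x = λ² - 87 - 79 = 6241 - 166 ≡ 23; y = λ·(87 - 23) - 52 ≡ 20. → (23, 20)
6Q: (23, 20) + (79, 43). λ = (43 - 20)/(79 - 23) ≡ 23/56 mod 89. 56⁻¹ ≡ 62 (mod 89), so λ ≡ 2.
  x = λ² - 23 - 79 = 4 - 102 ≡ 80; y = λ·(23 - 80) - 20 ≡ 44. → (80, 44)
7Q: (80, 44) + (79, 43). λ = (43 - 44)/(79 - 80) ≡ 88/88 mod 89. 88⁻¹ ≡ 88 (mod 89) since 88·88 = 7744 ≡ 1, so λ ≡ 1.
  x = λ² - 80 - 79 = 1 - 159 ≡ 20; y = λ·(80 - 20) - 44 ≡ 16. → (20, 16)

(20, 16)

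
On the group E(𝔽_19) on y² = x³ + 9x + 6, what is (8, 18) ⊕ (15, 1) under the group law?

(8, 18) + (15, 1). λ = (1 - 18)/(15 - 8) ≡ 2/7 mod 19. 7⁻¹ ≡ 11 (mod 19) since 7·11 = 77 ≡ 1, so λ ≡ 3.
  x = λ² - 8 - 15 = 9 - 23 ≡ 5; y = λ·(8 - 5) - 18 ≡ 10. → (5, 10)

(5, 10)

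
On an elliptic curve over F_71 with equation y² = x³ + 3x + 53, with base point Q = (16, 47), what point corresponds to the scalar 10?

Repeated addition: build up to 10Q.
2Q: tangent at (16, 47): λ = (3·16² + 3)/(2·47) ≡ 61/23. 23⁻¹ ≡ 34 (mod 71), so λ ≡ 61·34 ≡ 15.
  x = λ² - 16 - 16 = 225 - 32 ≡ 51; y = λ·(16 - 51) - 47 ≡ 67. → (51, 67)
3Q: (51, 67) + (16, 47). λ = (47 - 67)/(16 - 51) ≡ 51/36 mod 71. 36⁻¹ ≡ 2 (mod 71) since 36·2 = 72 ≡ 1, so λ ≡ 31.
  x = λ² - 51 - 16 = 961 - 67 ≡ 42; y = λ·(51 - 42) - 67 ≡ 70. → (42, 70)
4Q: (42, 70) + (16, 47). λ = (47 - 70)/(16 - 42) ≡ 48/45 mod 71. 45⁻¹ ≡ 30 (mod 71) since 45·30 = 1350 ≡ 1, so λ ≡ 20.
  x = λ² - 42 - 16 = 400 - 58 ≡ 58; y = λ·(42 - 58) - 70 ≡ 36. → (58, 36)
5Q: (58, 36) + (16, 47). λ = (47 - 36)/(16 - 58) ≡ 11/29 mod 71. 29⁻¹ ≡ 49 (mod 71), so λ ≡ 42.
  x = λ² - 58 - 16 = 1764 - 74 ≡ 57; y = λ·(58 - 57) - 36 ≡ 6. → (57, 6)
6Q: (57, 6) + (16, 47). λ = (47 - 6)/(16 - 57) ≡ 41/30 mod 71. 30⁻¹ ≡ 45 (mod 71), so λ ≡ 70.
  x = λ² - 57 - 16 = 4900 - 73 ≡ 70; y = λ·(57 - 70) - 6 ≡ 7. → (70, 7)
7Q: (70, 7) + (16, 47). λ = (47 - 7)/(16 - 70) ≡ 40/17 mod 71. 17⁻¹ ≡ 46 (mod 71), so λ ≡ 65.
  x = λ² - 70 - 16 = 4225 - 86 ≡ 21; y = λ·(70 - 21) - 7 ≡ 54. → (21, 54)
8Q: (21, 54) + (16, 47). λ = (47 - 54)/(16 - 21) ≡ 64/66 mod 71. 66⁻¹ ≡ 14 (mod 71), so λ ≡ 44.
  x = λ² - 21 - 16 = 1936 - 37 ≡ 53; y = λ·(21 - 53) - 54 ≡ 29. → (53, 29)
9Q: (53, 29) + (16, 47). λ = (47 - 29)/(16 - 53) ≡ 18/34 mod 71. 34⁻¹ ≡ 23 (mod 71) since 34·23 = 782 ≡ 1, so λ ≡ 59.
  x = λ² - 53 - 16 = 3481 - 69 ≡ 4; y = λ·(53 - 4) - 29 ≡ 22. → (4, 22)
10Q: (4, 22) + (16, 47). λ = (47 - 22)/(16 - 4) ≡ 25/12 mod 71. 12⁻¹ ≡ 6 (mod 71), so λ ≡ 8.
  x = λ² - 4 - 16 = 64 - 20 ≡ 44; y = λ·(4 - 44) - 22 ≡ 13. → (44, 13)

(44, 13)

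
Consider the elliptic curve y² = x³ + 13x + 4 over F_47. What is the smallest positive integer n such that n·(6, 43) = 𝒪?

3

2P: tangent at (6, 43): λ = (3·6² + 13)/(2·43) ≡ 27/39. 39⁻¹ ≡ 41 (mod 47), so λ ≡ 27·41 ≡ 26.
  x = λ² - 6 - 6 = 676 - 12 ≡ 6; y = λ·(6 - 6) - 43 ≡ 4. → (6, 4)
3P: (6, 4) + (6, 43): same x and y₁ ≡ -y₂, so the sum is 𝒪.
3P = 𝒪, so the order is 3.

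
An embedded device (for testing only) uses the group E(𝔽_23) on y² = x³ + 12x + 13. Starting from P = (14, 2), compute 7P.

(16, 0)

Repeated addition: build up to 7P.
2P: tangent at (14, 2): λ = (3·14² + 12)/(2·2) ≡ 2/4. 4⁻¹ ≡ 6 (mod 23), so λ ≡ 2·6 ≡ 12.
  x = λ² - 14 - 14 = 144 - 28 ≡ 1; y = λ·(14 - 1) - 2 ≡ 16. → (1, 16)
3P: (1, 16) + (14, 2). λ = (2 - 16)/(14 - 1) ≡ 9/13 mod 23. 13⁻¹ ≡ 16 (mod 23), so λ ≡ 6.
  x = λ² - 1 - 14 = 36 - 15 ≡ 21; y = λ·(1 - 21) - 16 ≡ 2. → (21, 2)
4P: (21, 2) + (14, 2). λ = (2 - 2)/(14 - 21) ≡ 0/16 mod 23. 16⁻¹ ≡ 13 (mod 23), so λ ≡ 0.
  x = λ² - 21 - 14 = 0 - 35 ≡ 11; y = λ·(21 - 11) - 2 ≡ 21. → (11, 21)
5P: (11, 21) + (14, 2). λ = (2 - 21)/(14 - 11) ≡ 4/3 mod 23. 3⁻¹ ≡ 8 (mod 23) since 3·8 = 24 ≡ 1, so λ ≡ 9.
  x = λ² - 11 - 14 = 81 - 25 ≡ 10; y = λ·(11 - 10) - 21 ≡ 11. → (10, 11)
6P: (10, 11) + (14, 2). λ = (2 - 11)/(14 - 10) ≡ 14/4 mod 23. 4⁻¹ ≡ 6 (mod 23), so λ ≡ 15.
  x = λ² - 10 - 14 = 225 - 24 ≡ 17; y = λ·(10 - 17) - 11 ≡ 22. → (17, 22)
7P: (17, 22) + (14, 2). λ = (2 - 22)/(14 - 17) ≡ 3/20 mod 23. 20⁻¹ ≡ 15 (mod 23) since 20·15 = 300 ≡ 1, so λ ≡ 22.
  x = λ² - 17 - 14 = 484 - 31 ≡ 16; y = λ·(17 - 16) - 22 ≡ 0. → (16, 0)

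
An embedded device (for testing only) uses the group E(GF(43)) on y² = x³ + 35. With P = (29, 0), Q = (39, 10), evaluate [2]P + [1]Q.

(39, 10)

First 2P:
Repeated addition: build up to 2P.
2P: (29, 0) + (29, 0): same x and y₁ ≡ -y₂, so the sum is O.
2P = O.
Finally 2P + Q:
O + (39, 10) = (39, 10) (identity).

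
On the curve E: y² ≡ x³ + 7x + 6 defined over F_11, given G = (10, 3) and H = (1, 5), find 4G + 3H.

(5, 1)

First 4G:
Double-and-add on 4 = (100)₂. Start with G = (10, 3) for the leading 1-bit.
double: tangent at (10, 3): λ = (3·10² + 7)/(2·3) ≡ 10/6. 6⁻¹ ≡ 2 (mod 11) since 6·2 = 12 ≡ 1, so λ ≡ 10·2 ≡ 9.
  x = λ² - 10 - 10 = 81 - 20 ≡ 6; y = λ·(10 - 6) - 3 ≡ 0. → (6, 0)
double: (6, 0) + (6, 0): same x and y₁ ≡ -y₂, so the sum is O.
4G = O.
Next 3H:
Repeated addition: build up to 3H.
2H: tangent at (1, 5): λ = (3·1² + 7)/(2·5) ≡ 10/10. 10⁻¹ ≡ 10 (mod 11), so λ ≡ 10·10 ≡ 1.
  x = λ² - 1 - 1 = 1 - 2 ≡ 10; y = λ·(1 - 10) - 5 ≡ 8. → (10, 8)
3H: (10, 8) + (1, 5). λ = (5 - 8)/(1 - 10) ≡ 8/2 mod 11. 2⁻¹ ≡ 6 (mod 11), so λ ≡ 4.
  x = λ² - 10 - 1 = 16 - 11 ≡ 5; y = λ·(10 - 5) - 8 ≡ 1. → (5, 1)
3H = (5, 1).
Finally 4G + 3H:
O + (5, 1) = (5, 1) (identity).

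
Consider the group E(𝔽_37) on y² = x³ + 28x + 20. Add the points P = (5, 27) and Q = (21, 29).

(22, 31)

(5, 27) + (21, 29). λ = (29 - 27)/(21 - 5) ≡ 2/16 mod 37. 16⁻¹ ≡ 7 (mod 37), so λ ≡ 14.
  x = λ² - 5 - 21 = 196 - 26 ≡ 22; y = λ·(5 - 22) - 27 ≡ 31. → (22, 31)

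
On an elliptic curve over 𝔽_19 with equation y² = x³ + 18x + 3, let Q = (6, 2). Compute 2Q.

tangent at (6, 2): λ = (3·6² + 18)/(2·2) ≡ 12/4. 4⁻¹ ≡ 5 (mod 19), so λ ≡ 12·5 ≡ 3.
  x = λ² - 6 - 6 = 9 - 12 ≡ 16; y = λ·(6 - 16) - 2 ≡ 6. → (16, 6)

(16, 6)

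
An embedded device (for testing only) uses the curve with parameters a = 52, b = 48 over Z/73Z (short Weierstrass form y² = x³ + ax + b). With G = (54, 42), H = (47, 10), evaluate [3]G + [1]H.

First 3G:
Repeated addition: build up to 3G.
2G: tangent at (54, 42): λ = (3·54² + 52)/(2·42) ≡ 40/11. 11⁻¹ ≡ 20 (mod 73), so λ ≡ 40·20 ≡ 70.
  x = λ² - 54 - 54 = 4900 - 108 ≡ 47; y = λ·(54 - 47) - 42 ≡ 10. → (47, 10)
3G: (47, 10) + (54, 42). λ = (42 - 10)/(54 - 47) ≡ 32/7 mod 73. 7⁻¹ ≡ 21 (mod 73) since 7·21 = 147 ≡ 1, so λ ≡ 15.
  x = λ² - 47 - 54 = 225 - 101 ≡ 51; y = λ·(47 - 51) - 10 ≡ 3. → (51, 3)
3G = (51, 3).
Finally 3G + H:
(51, 3) + (47, 10). λ = (10 - 3)/(47 - 51) ≡ 7/69 mod 73. 69⁻¹ ≡ 18 (mod 73), so λ ≡ 53.
  x = λ² - 51 - 47 = 2809 - 98 ≡ 10; y = λ·(51 - 10) - 3 ≡ 53. → (10, 53)

(10, 53)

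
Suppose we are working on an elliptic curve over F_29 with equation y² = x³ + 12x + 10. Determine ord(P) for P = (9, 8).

2P: tangent at (9, 8): λ = (3·9² + 12)/(2·8) ≡ 23/16. 16⁻¹ ≡ 20 (mod 29), so λ ≡ 23·20 ≡ 25.
  x = λ² - 9 - 9 = 625 - 18 ≡ 27; y = λ·(9 - 27) - 8 ≡ 6. → (27, 6)
3P: (27, 6) + (9, 8). λ = (8 - 6)/(9 - 27) ≡ 2/11 mod 29. 11⁻¹ ≡ 8 (mod 29), so λ ≡ 16.
  x = λ² - 27 - 9 = 256 - 36 ≡ 17; y = λ·(27 - 17) - 6 ≡ 9. → (17, 9)
4P: (17, 9) + (9, 8). λ = (8 - 9)/(9 - 17) ≡ 28/21 mod 29. 21⁻¹ ≡ 18 (mod 29), so λ ≡ 11.
  x = λ² - 17 - 9 = 121 - 26 ≡ 8; y = λ·(17 - 8) - 9 ≡ 3. → (8, 3)
5P: (8, 3) + (9, 8). λ = (8 - 3)/(9 - 8) ≡ 5/1 mod 29. 1⁻¹ ≡ 1 (mod 29), so λ ≡ 5.
  x = λ² - 8 - 9 = 25 - 17 ≡ 8; y = λ·(8 - 8) - 3 ≡ 26. → (8, 26)
6P: (8, 26) + (9, 8). λ = (8 - 26)/(9 - 8) ≡ 11/1 mod 29. 1⁻¹ ≡ 1 (mod 29), so λ ≡ 11.
  x = λ² - 8 - 9 = 121 - 17 ≡ 17; y = λ·(8 - 17) - 26 ≡ 20. → (17, 20)
7P: (17, 20) + (9, 8). λ = (8 - 20)/(9 - 17) ≡ 17/21 mod 29. 21⁻¹ ≡ 18 (mod 29) since 21·18 = 378 ≡ 1, so λ ≡ 16.
  x = λ² - 17 - 9 = 256 - 26 ≡ 27; y = λ·(17 - 27) - 20 ≡ 23. → (27, 23)
8P: (27, 23) + (9, 8). λ = (8 - 23)/(9 - 27) ≡ 14/11 mod 29. 11⁻¹ ≡ 8 (mod 29) since 11·8 = 88 ≡ 1, so λ ≡ 25.
  x = λ² - 27 - 9 = 625 - 36 ≡ 9; y = λ·(27 - 9) - 23 ≡ 21. → (9, 21)
9P: (9, 21) + (9, 8): same x and y₁ ≡ -y₂, so the sum is O.
9P = O, so the order is 9.

9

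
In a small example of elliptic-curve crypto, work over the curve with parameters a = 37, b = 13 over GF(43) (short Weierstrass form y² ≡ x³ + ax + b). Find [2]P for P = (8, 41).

tangent at (8, 41): λ = (3·8² + 37)/(2·41) ≡ 14/39. 39⁻¹ ≡ 32 (mod 43), so λ ≡ 14·32 ≡ 18.
  x = λ² - 8 - 8 = 324 - 16 ≡ 7; y = λ·(8 - 7) - 41 ≡ 20. → (7, 20)

(7, 20)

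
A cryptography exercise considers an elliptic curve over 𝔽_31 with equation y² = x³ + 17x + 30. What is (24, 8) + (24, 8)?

tangent at (24, 8): λ = (3·24² + 17)/(2·8) ≡ 9/16. 16⁻¹ ≡ 2 (mod 31), so λ ≡ 9·2 ≡ 18.
  x = λ² - 24 - 24 = 324 - 48 ≡ 28; y = λ·(24 - 28) - 8 ≡ 13. → (28, 13)

(28, 13)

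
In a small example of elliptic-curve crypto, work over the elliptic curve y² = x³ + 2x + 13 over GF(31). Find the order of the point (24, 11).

2P: tangent at (24, 11): λ = (3·24² + 2)/(2·11) ≡ 25/22. 22⁻¹ ≡ 24 (mod 31), so λ ≡ 25·24 ≡ 11.
  x = λ² - 24 - 24 = 121 - 48 ≡ 11; y = λ·(24 - 11) - 11 ≡ 8. → (11, 8)
3P: (11, 8) + (24, 11). λ = (11 - 8)/(24 - 11) ≡ 3/13 mod 31. 13⁻¹ ≡ 12 (mod 31), so λ ≡ 5.
  x = λ² - 11 - 24 = 25 - 35 ≡ 21; y = λ·(11 - 21) - 8 ≡ 4. → (21, 4)
4P: (21, 4) + (24, 11). λ = (11 - 4)/(24 - 21) ≡ 7/3 mod 31. 3⁻¹ ≡ 21 (mod 31), so λ ≡ 23.
  x = λ² - 21 - 24 = 529 - 45 ≡ 19; y = λ·(21 - 19) - 4 ≡ 11. → (19, 11)
5P: (19, 11) + (24, 11). λ = (11 - 11)/(24 - 19) ≡ 0/5 mod 31. 5⁻¹ ≡ 25 (mod 31), so λ ≡ 0.
  x = λ² - 19 - 24 = 0 - 43 ≡ 19; y = λ·(19 - 19) - 11 ≡ 20. → (19, 20)
6P: (19, 20) + (24, 11). λ = (11 - 20)/(24 - 19) ≡ 22/5 mod 31. 5⁻¹ ≡ 25 (mod 31) since 5·25 = 125 ≡ 1, so λ ≡ 23.
  x = λ² - 19 - 24 = 529 - 43 ≡ 21; y = λ·(19 - 21) - 20 ≡ 27. → (21, 27)
7P: (21, 27) + (24, 11). λ = (11 - 27)/(24 - 21) ≡ 15/3 mod 31. 3⁻¹ ≡ 21 (mod 31), so λ ≡ 5.
  x = λ² - 21 - 24 = 25 - 45 ≡ 11; y = λ·(21 - 11) - 27 ≡ 23. → (11, 23)
8P: (11, 23) + (24, 11). λ = (11 - 23)/(24 - 11) ≡ 19/13 mod 31. 13⁻¹ ≡ 12 (mod 31) since 13·12 = 156 ≡ 1, so λ ≡ 11.
  x = λ² - 11 - 24 = 121 - 35 ≡ 24; y = λ·(11 - 24) - 23 ≡ 20. → (24, 20)
9P: (24, 20) + (24, 11): same x and y₁ ≡ -y₂, so the sum is the point at infinity.
9P = the point at infinity, so the order is 9.

9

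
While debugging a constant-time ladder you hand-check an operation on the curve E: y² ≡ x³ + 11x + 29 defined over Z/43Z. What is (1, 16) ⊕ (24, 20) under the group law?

(6, 28)

(1, 16) + (24, 20). λ = (20 - 16)/(24 - 1) ≡ 4/23 mod 43. 23⁻¹ ≡ 15 (mod 43) since 23·15 = 345 ≡ 1, so λ ≡ 17.
  x = λ² - 1 - 24 = 289 - 25 ≡ 6; y = λ·(1 - 6) - 16 ≡ 28. → (6, 28)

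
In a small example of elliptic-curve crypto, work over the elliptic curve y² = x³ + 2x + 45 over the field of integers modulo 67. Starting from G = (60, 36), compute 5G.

Double-and-add on 5 = (101)₂. Start with G = (60, 36) for the leading 1-bit.
double: tangent at (60, 36): λ = (3·60² + 2)/(2·36) ≡ 15/5. 5⁻¹ ≡ 27 (mod 67) since 5·27 = 135 ≡ 1, so λ ≡ 15·27 ≡ 3.
  x = λ² - 60 - 60 = 9 - 120 ≡ 23; y = λ·(60 - 23) - 36 ≡ 8. → (23, 8)
double: tangent at (23, 8): λ = (3·23² + 2)/(2·8) ≡ 48/16. 16⁻¹ ≡ 21 (mod 67), so λ ≡ 48·21 ≡ 3.
  x = λ² - 23 - 23 = 9 - 46 ≡ 30; y = λ·(23 - 30) - 8 ≡ 38. → (30, 38)
add G: (30, 38) + (60, 36). λ = (36 - 38)/(60 - 30) ≡ 65/30 mod 67. 30⁻¹ ≡ 38 (mod 67), so λ ≡ 58.
  x = λ² - 30 - 60 = 3364 - 90 ≡ 58; y = λ·(30 - 58) - 38 ≡ 13. → (58, 13)

(58, 13)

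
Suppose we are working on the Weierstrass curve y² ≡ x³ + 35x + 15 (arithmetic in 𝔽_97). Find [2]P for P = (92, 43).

(13, 40)

tangent at (92, 43): λ = (3·92² + 35)/(2·43) ≡ 13/86. 86⁻¹ ≡ 44 (mod 97), so λ ≡ 13·44 ≡ 87.
  x = λ² - 92 - 92 = 7569 - 184 ≡ 13; y = λ·(92 - 13) - 43 ≡ 40. → (13, 40)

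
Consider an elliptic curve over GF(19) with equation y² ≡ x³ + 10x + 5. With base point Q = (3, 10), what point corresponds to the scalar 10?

(5, 3)

Repeated addition: build up to 10Q.
2Q: tangent at (3, 10): λ = (3·3² + 10)/(2·10) ≡ 18/1. 1⁻¹ ≡ 1 (mod 19), so λ ≡ 18·1 ≡ 18.
  x = λ² - 3 - 3 = 324 - 6 ≡ 14; y = λ·(3 - 14) - 10 ≡ 1. → (14, 1)
3Q: (14, 1) + (3, 10). λ = (10 - 1)/(3 - 14) ≡ 9/8 mod 19. 8⁻¹ ≡ 12 (mod 19), so λ ≡ 13.
  x = λ² - 14 - 3 = 169 - 17 ≡ 0; y = λ·(14 - 0) - 1 ≡ 10. → (0, 10)
4Q: (0, 10) + (3, 10). λ = (10 - 10)/(3 - 0) ≡ 0/3 mod 19. 3⁻¹ ≡ 13 (mod 19) since 3·13 = 39 ≡ 1, so λ ≡ 0.
  x = λ² - 0 - 3 = 0 - 3 ≡ 16; y = λ·(0 - 16) - 10 ≡ 9. → (16, 9)
5Q: (16, 9) + (3, 10). λ = (10 - 9)/(3 - 16) ≡ 1/6 mod 19. 6⁻¹ ≡ 16 (mod 19), so λ ≡ 16.
  x = λ² - 16 - 3 = 256 - 19 ≡ 9; y = λ·(16 - 9) - 9 ≡ 8. → (9, 8)
6Q: (9, 8) + (3, 10). λ = (10 - 8)/(3 - 9) ≡ 2/13 mod 19. 13⁻¹ ≡ 3 (mod 19), so λ ≡ 6.
  x = λ² - 9 - 3 = 36 - 12 ≡ 5; y = λ·(9 - 5) - 8 ≡ 16. → (5, 16)
7Q: (5, 16) + (3, 10). λ = (10 - 16)/(3 - 5) ≡ 13/17 mod 19. 17⁻¹ ≡ 9 (mod 19), so λ ≡ 3.
  x = λ² - 5 - 3 = 9 - 8 ≡ 1; y = λ·(5 - 1) - 16 ≡ 15. → (1, 15)
8Q: (1, 15) + (3, 10). λ = (10 - 15)/(3 - 1) ≡ 14/2 mod 19. 2⁻¹ ≡ 10 (mod 19) since 2·10 = 20 ≡ 1, so λ ≡ 7.
  x = λ² - 1 - 3 = 49 - 4 ≡ 7; y = λ·(1 - 7) - 15 ≡ 0. → (7, 0)
9Q: (7, 0) + (3, 10). λ = (10 - 0)/(3 - 7) ≡ 10/15 mod 19. 15⁻¹ ≡ 14 (mod 19) since 15·14 = 210 ≡ 1, so λ ≡ 7.
  x = λ² - 7 - 3 = 49 - 10 ≡ 1; y = λ·(7 - 1) - 0 ≡ 4. → (1, 4)
10Q: (1, 4) + (3, 10). λ = (10 - 4)/(3 - 1) ≡ 6/2 mod 19. 2⁻¹ ≡ 10 (mod 19), so λ ≡ 3.
  x = λ² - 1 - 3 = 9 - 4 ≡ 5; y = λ·(1 - 5) - 4 ≡ 3. → (5, 3)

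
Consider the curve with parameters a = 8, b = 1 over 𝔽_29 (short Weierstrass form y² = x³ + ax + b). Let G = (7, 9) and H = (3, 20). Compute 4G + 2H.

(21, 11)

First 4G:
Double-and-add on 4 = (100)₂. Start with G = (7, 9) for the leading 1-bit.
double: tangent at (7, 9): λ = (3·7² + 8)/(2·9) ≡ 10/18. 18⁻¹ ≡ 21 (mod 29) since 18·21 = 378 ≡ 1, so λ ≡ 10·21 ≡ 7.
  x = λ² - 7 - 7 = 49 - 14 ≡ 6; y = λ·(7 - 6) - 9 ≡ 27. → (6, 27)
double: tangent at (6, 27): λ = (3·6² + 8)/(2·27) ≡ 0/25. 25⁻¹ ≡ 7 (mod 29), so λ ≡ 0·7 ≡ 0.
  x = λ² - 6 - 6 = 0 - 12 ≡ 17; y = λ·(6 - 17) - 27 ≡ 2. → (17, 2)
4G = (17, 2).
Next 2H:
Repeated addition: build up to 2H.
2H: tangent at (3, 20): λ = (3·3² + 8)/(2·20) ≡ 6/11. 11⁻¹ ≡ 8 (mod 29), so λ ≡ 6·8 ≡ 19.
  x = λ² - 3 - 3 = 361 - 6 ≡ 7; y = λ·(3 - 7) - 20 ≡ 20. → (7, 20)
2H = (7, 20).
Finally 4G + 2H:
(17, 2) + (7, 20). λ = (20 - 2)/(7 - 17) ≡ 18/19 mod 29. 19⁻¹ ≡ 26 (mod 29), so λ ≡ 4.
  x = λ² - 17 - 7 = 16 - 24 ≡ 21; y = λ·(17 - 21) - 2 ≡ 11. → (21, 11)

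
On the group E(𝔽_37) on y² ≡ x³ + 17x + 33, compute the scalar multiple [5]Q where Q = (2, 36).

(33, 7)

Double-and-add on 5 = (101)₂. Start with Q = (2, 36) for the leading 1-bit.
double: tangent at (2, 36): λ = (3·2² + 17)/(2·36) ≡ 29/35. 35⁻¹ ≡ 18 (mod 37), so λ ≡ 29·18 ≡ 4.
  x = λ² - 2 - 2 = 16 - 4 ≡ 12; y = λ·(2 - 12) - 36 ≡ 35. → (12, 35)
double: tangent at (12, 35): λ = (3·12² + 17)/(2·35) ≡ 5/33. 33⁻¹ ≡ 9 (mod 37), so λ ≡ 5·9 ≡ 8.
  x = λ² - 12 - 12 = 64 - 24 ≡ 3; y = λ·(12 - 3) - 35 ≡ 0. → (3, 0)
add Q: (3, 0) + (2, 36). λ = (36 - 0)/(2 - 3) ≡ 36/36 mod 37. 36⁻¹ ≡ 36 (mod 37) since 36·36 = 1296 ≡ 1, so λ ≡ 1.
  x = λ² - 3 - 2 = 1 - 5 ≡ 33; y = λ·(3 - 33) - 0 ≡ 7. → (33, 7)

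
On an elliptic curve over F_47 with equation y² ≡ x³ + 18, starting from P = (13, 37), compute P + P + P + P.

Double-and-add on 4 = (100)₂. Start with P = (13, 37) for the leading 1-bit.
double: tangent at (13, 37): λ = (3·13² + 0)/(2·37) ≡ 37/27. 27⁻¹ ≡ 7 (mod 47) since 27·7 = 189 ≡ 1, so λ ≡ 37·7 ≡ 24.
  x = λ² - 13 - 13 = 576 - 26 ≡ 33; y = λ·(13 - 33) - 37 ≡ 0. → (33, 0)
double: (33, 0) + (33, 0): same x and y₁ ≡ -y₂, so the sum is the point at infinity.

O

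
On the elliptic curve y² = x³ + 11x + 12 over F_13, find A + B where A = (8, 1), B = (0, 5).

(8, 1) + (0, 5). λ = (5 - 1)/(0 - 8) ≡ 4/5 mod 13. 5⁻¹ ≡ 8 (mod 13), so λ ≡ 6.
  x = λ² - 8 - 0 = 36 - 8 ≡ 2; y = λ·(8 - 2) - 1 ≡ 9. → (2, 9)

(2, 9)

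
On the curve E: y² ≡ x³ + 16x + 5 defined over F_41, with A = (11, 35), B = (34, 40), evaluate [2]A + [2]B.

(21, 7)

First 2A:
Repeated addition: build up to 2A.
2A: tangent at (11, 35): λ = (3·11² + 16)/(2·35) ≡ 10/29. 29⁻¹ ≡ 17 (mod 41), so λ ≡ 10·17 ≡ 6.
  x = λ² - 11 - 11 = 36 - 22 ≡ 14; y = λ·(11 - 14) - 35 ≡ 29. → (14, 29)
2A = (14, 29).
Next 2B:
Repeated addition: build up to 2B.
2B: tangent at (34, 40): λ = (3·34² + 16)/(2·40) ≡ 40/39. 39⁻¹ ≡ 20 (mod 41) since 39·20 = 780 ≡ 1, so λ ≡ 40·20 ≡ 21.
  x = λ² - 34 - 34 = 441 - 68 ≡ 4; y = λ·(34 - 4) - 40 ≡ 16. → (4, 16)
2B = (4, 16).
Finally 2A + 2B:
(14, 29) + (4, 16). λ = (16 - 29)/(4 - 14) ≡ 28/31 mod 41. 31⁻¹ ≡ 4 (mod 41), so λ ≡ 30.
  x = λ² - 14 - 4 = 900 - 18 ≡ 21; y = λ·(14 - 21) - 29 ≡ 7. → (21, 7)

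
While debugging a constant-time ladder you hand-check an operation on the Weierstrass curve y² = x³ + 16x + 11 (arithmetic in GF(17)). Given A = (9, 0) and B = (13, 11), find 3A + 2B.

(13, 6)

First 3A:
Repeated addition: build up to 3A.
2A: (9, 0) + (9, 0): same x and y₁ ≡ -y₂, so the sum is O.
3A: O + (9, 0) = (9, 0) (identity).
3A = (9, 0).
Next 2B:
Repeated addition: build up to 2B.
2B: tangent at (13, 11): λ = (3·13² + 16)/(2·11) ≡ 13/5. 5⁻¹ ≡ 7 (mod 17) since 5·7 = 35 ≡ 1, so λ ≡ 13·7 ≡ 6.
  x = λ² - 13 - 13 = 36 - 26 ≡ 10; y = λ·(13 - 10) - 11 ≡ 7. → (10, 7)
2B = (10, 7).
Finally 3A + 2B:
(9, 0) + (10, 7). λ = (7 - 0)/(10 - 9) ≡ 7/1 mod 17. 1⁻¹ ≡ 1 (mod 17) since 1·1 = 1 ≡ 1, so λ ≡ 7.
  x = λ² - 9 - 10 = 49 - 19 ≡ 13; y = λ·(9 - 13) - 0 ≡ 6. → (13, 6)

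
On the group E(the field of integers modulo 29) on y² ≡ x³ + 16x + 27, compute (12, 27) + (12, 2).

The two points share x = 12 and their y-coordinates satisfy 27 + 2 ≡ 0 (mod 29), so they are inverses. Their sum is 𝒪.

O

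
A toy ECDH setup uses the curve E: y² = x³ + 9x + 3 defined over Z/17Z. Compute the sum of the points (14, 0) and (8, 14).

(14, 0) + (8, 14). λ = (14 - 0)/(8 - 14) ≡ 14/11 mod 17. 11⁻¹ ≡ 14 (mod 17) since 11·14 = 154 ≡ 1, so λ ≡ 9.
  x = λ² - 14 - 8 = 81 - 22 ≡ 8; y = λ·(14 - 8) - 0 ≡ 3. → (8, 3)

(8, 3)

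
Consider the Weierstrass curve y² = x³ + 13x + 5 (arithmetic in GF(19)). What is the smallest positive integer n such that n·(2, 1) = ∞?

8

2P: tangent at (2, 1): λ = (3·2² + 13)/(2·1) ≡ 6/2. 2⁻¹ ≡ 10 (mod 19) since 2·10 = 20 ≡ 1, so λ ≡ 6·10 ≡ 3.
  x = λ² - 2 - 2 = 9 - 4 ≡ 5; y = λ·(2 - 5) - 1 ≡ 9. → (5, 9)
3P: (5, 9) + (2, 1). λ = (1 - 9)/(2 - 5) ≡ 11/16 mod 19. 16⁻¹ ≡ 6 (mod 19), so λ ≡ 9.
  x = λ² - 5 - 2 = 81 - 7 ≡ 17; y = λ·(5 - 17) - 9 ≡ 16. → (17, 16)
4P: (17, 16) + (2, 1). λ = (1 - 16)/(2 - 17) ≡ 4/4 mod 19. 4⁻¹ ≡ 5 (mod 19), so λ ≡ 1.
  x = λ² - 17 - 2 = 1 - 19 ≡ 1; y = λ·(17 - 1) - 16 ≡ 0. → (1, 0)
5P: (1, 0) + (2, 1). λ = (1 - 0)/(2 - 1) ≡ 1/1 mod 19. 1⁻¹ ≡ 1 (mod 19), so λ ≡ 1.
  x = λ² - 1 - 2 = 1 - 3 ≡ 17; y = λ·(1 - 17) - 0 ≡ 3. → (17, 3)
6P: (17, 3) + (2, 1). λ = (1 - 3)/(2 - 17) ≡ 17/4 mod 19. 4⁻¹ ≡ 5 (mod 19), so λ ≡ 9.
  x = λ² - 17 - 2 = 81 - 19 ≡ 5; y = λ·(17 - 5) - 3 ≡ 10. → (5, 10)
7P: (5, 10) + (2, 1). λ = (1 - 10)/(2 - 5) ≡ 10/16 mod 19. 16⁻¹ ≡ 6 (mod 19), so λ ≡ 3.
  x = λ² - 5 - 2 = 9 - 7 ≡ 2; y = λ·(5 - 2) - 10 ≡ 18. → (2, 18)
8P: (2, 18) + (2, 1): same x and y₁ ≡ -y₂, so the sum is ∞.
8P = ∞, so the order is 8.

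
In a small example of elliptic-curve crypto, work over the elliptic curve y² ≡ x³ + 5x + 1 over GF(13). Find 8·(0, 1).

O

Write Q = (0, 1).
Repeated addition: build up to 8Q.
2Q: tangent at (0, 1): λ = (3·0² + 5)/(2·1) ≡ 5/2. 2⁻¹ ≡ 7 (mod 13), so λ ≡ 5·7 ≡ 9.
  x = λ² - 0 - 0 = 81 - 0 ≡ 3; y = λ·(0 - 3) - 1 ≡ 11. → (3, 11)
3Q: (3, 11) + (0, 1). λ = (1 - 11)/(0 - 3) ≡ 3/10 mod 13. 10⁻¹ ≡ 4 (mod 13), so λ ≡ 12.
  x = λ² - 3 - 0 = 144 - 3 ≡ 11; y = λ·(3 - 11) - 11 ≡ 10. → (11, 10)
4Q: (11, 10) + (0, 1). λ = (1 - 10)/(0 - 11) ≡ 4/2 mod 13. 2⁻¹ ≡ 7 (mod 13) since 2·7 = 14 ≡ 1, so λ ≡ 2.
  x = λ² - 11 - 0 = 4 - 11 ≡ 6; y = λ·(11 - 6) - 10 ≡ 0. → (6, 0)
5Q: (6, 0) + (0, 1). λ = (1 - 0)/(0 - 6) ≡ 1/7 mod 13. 7⁻¹ ≡ 2 (mod 13) since 7·2 = 14 ≡ 1, so λ ≡ 2.
  x = λ² - 6 - 0 = 4 - 6 ≡ 11; y = λ·(6 - 11) - 0 ≡ 3. → (11, 3)
6Q: (11, 3) + (0, 1). λ = (1 - 3)/(0 - 11) ≡ 11/2 mod 13. 2⁻¹ ≡ 7 (mod 13) since 2·7 = 14 ≡ 1, so λ ≡ 12.
  x = λ² - 11 - 0 = 144 - 11 ≡ 3; y = λ·(11 - 3) - 3 ≡ 2. → (3, 2)
7Q: (3, 2) + (0, 1). λ = (1 - 2)/(0 - 3) ≡ 12/10 mod 13. 10⁻¹ ≡ 4 (mod 13) since 10·4 = 40 ≡ 1, so λ ≡ 9.
  x = λ² - 3 - 0 = 81 - 3 ≡ 0; y = λ·(3 - 0) - 2 ≡ 12. → (0, 12)
8Q: (0, 12) + (0, 1): same x and y₁ ≡ -y₂, so the sum is O.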